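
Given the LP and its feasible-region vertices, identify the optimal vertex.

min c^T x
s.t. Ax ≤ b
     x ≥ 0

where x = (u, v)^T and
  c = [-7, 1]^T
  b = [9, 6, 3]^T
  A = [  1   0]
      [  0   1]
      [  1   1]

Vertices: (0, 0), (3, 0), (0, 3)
Evaluating z = -7u + v at each vertex:
  (0, 0): z = 0
  (3, 0): z = -21
  (0, 3): z = 3

The smallest value is z = -21, attained at (3, 0).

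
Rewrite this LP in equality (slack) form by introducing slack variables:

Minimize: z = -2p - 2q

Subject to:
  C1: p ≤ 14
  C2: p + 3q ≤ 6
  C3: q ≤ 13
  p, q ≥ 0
min z = -2p - 2q

s.t.
  p + s1 = 14
  p + 3q + s2 = 6
  q + s3 = 13
  p, q, s1, s2, s3 ≥ 0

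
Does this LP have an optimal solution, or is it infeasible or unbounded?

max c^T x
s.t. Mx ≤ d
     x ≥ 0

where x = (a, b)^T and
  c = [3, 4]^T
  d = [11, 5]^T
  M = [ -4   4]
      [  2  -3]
Feasible point: (0, 0) satisfies every constraint, so the LP is feasible.
Direction d = (1, 1): for each constraint row a, a·d ≤ 0 —
  (-4)(1) + (4)(1) = 0 ≤ 0
  (2)(1) + (-3)(1) = -1 ≤ 0
and d ≥ 0, so (0, 0) + t·d stays feasible for every t ≥ 0. Along this ray z = 3a + 4b changes by 7 per unit t, so z → +∞.

Unbounded: there is a feasible ray along which z → +∞.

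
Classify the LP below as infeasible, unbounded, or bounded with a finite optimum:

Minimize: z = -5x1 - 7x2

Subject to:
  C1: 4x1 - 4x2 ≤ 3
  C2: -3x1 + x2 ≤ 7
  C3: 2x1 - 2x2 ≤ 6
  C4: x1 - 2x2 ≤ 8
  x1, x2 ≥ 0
Feasible point: (0, 0) satisfies every constraint, so the LP is feasible.
Direction d = (1, 1): for each constraint row a, a·d ≤ 0 —
  (4)(1) + (-4)(1) = 0 ≤ 0
  (-3)(1) + (1)(1) = -2 ≤ 0
  (2)(1) + (-2)(1) = 0 ≤ 0
  (1)(1) + (-2)(1) = -1 ≤ 0
and d ≥ 0, so (0, 0) + t·d stays feasible for every t ≥ 0. Along this ray z = -5x1 - 7x2 changes by -12 per unit t, so z → −∞.

The LP is unbounded; z can be made arbitrarily small.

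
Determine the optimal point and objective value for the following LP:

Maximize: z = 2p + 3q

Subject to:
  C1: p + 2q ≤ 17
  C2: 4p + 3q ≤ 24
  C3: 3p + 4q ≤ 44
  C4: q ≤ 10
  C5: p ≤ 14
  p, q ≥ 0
p = 0, q = 8, z = 24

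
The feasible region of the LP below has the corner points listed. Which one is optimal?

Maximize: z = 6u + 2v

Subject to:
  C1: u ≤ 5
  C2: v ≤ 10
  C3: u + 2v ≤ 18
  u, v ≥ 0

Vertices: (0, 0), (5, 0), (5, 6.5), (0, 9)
Evaluating z = 6u + 2v at each vertex:
  (0, 0): z = 0
  (5, 0): z = 30
  (5, 6.5): z = 43
  (0, 9): z = 18

The largest value is z = 43, attained at (5, 6.5).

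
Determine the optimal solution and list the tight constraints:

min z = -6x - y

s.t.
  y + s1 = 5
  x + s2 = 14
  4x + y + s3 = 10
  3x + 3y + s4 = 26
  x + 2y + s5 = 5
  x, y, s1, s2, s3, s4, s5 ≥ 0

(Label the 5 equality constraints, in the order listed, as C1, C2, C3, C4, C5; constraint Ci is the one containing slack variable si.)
Optimal: x = 2.5, y = 0
Binding: C3, y ≥ 0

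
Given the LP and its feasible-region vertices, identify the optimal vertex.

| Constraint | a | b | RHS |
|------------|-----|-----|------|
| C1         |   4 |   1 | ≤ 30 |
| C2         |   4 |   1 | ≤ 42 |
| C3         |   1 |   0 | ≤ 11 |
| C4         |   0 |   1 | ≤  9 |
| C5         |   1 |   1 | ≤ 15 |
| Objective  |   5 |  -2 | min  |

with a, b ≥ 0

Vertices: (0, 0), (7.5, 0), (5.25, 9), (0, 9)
(0, 9) with z = -18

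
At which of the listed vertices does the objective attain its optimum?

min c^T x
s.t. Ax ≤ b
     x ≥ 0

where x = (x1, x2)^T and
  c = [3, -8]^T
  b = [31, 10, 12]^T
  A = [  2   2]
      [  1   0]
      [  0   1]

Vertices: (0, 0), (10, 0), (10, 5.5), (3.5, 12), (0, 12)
(0, 12) with z = -96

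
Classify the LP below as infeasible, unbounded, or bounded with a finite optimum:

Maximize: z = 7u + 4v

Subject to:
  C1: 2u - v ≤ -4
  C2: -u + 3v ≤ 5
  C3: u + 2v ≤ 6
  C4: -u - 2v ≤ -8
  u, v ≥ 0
C3 requires u + 2v ≤ 6, while C4 (-u - 2v ≤ -8) is equivalent to u + 2v ≥ 8. Together they would need 8 ≤ u + 2v ≤ 6, which is impossible since 8 > 6. No point satisfies all constraints.

Infeasible — the constraint set is empty.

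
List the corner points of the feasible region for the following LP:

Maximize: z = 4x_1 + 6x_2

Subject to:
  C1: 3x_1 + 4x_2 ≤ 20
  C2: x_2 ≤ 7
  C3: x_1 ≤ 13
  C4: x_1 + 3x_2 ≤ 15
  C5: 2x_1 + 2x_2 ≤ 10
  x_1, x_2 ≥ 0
Each vertex is the intersection of two constraint boundaries that also satisfies all remaining constraints:
  x_1 = 0 and x_2 = 0 → (0, 0)
  2x_1 + 2x_2 = 10 and x_2 = 0 → (5, 0)
  3x_1 + 4x_2 = 20 and x_1 + 3x_2 = 15 → (0, 5)

Vertices: (0, 0), (5, 0), (0, 5)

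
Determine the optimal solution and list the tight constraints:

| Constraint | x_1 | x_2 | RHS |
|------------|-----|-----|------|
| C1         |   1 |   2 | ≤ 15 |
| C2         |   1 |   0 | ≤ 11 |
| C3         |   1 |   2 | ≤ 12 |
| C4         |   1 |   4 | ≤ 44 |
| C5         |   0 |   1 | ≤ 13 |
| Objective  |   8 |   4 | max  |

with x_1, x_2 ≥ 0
Optimal: x_1 = 11, x_2 = 0.5
Slack at optimum:
  C1: slack = 3
  C2: slack = 0 (binding)
  C3: slack = 0 (binding)
  C4: slack = 31
  C5: slack = 12.5
  x_1 ≥ 0: x_1 = 11
  x_2 ≥ 0: x_2 = 0.5
Binding constraints: C2, C3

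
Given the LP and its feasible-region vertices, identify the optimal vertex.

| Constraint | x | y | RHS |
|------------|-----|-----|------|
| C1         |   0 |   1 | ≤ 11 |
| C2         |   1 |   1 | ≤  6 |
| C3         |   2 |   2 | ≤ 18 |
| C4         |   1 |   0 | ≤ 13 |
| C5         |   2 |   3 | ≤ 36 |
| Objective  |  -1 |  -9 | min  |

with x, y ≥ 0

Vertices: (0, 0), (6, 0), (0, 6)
Evaluating z = -x - 9y at each vertex:
  (0, 0): z = 0
  (6, 0): z = -6
  (0, 6): z = -54

The smallest value is z = -54, attained at (0, 6).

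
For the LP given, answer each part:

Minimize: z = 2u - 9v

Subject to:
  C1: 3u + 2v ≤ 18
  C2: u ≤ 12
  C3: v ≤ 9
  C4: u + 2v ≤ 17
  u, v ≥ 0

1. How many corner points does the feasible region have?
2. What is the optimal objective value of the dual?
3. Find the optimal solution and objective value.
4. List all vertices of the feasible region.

1. 4
2. -76.5 (by strong duality, equal to the primal optimum)
3. u = 0, v = 8.5, z = -76.5
4. (0, 0), (6, 0), (0.5, 8.25), (0, 8.5)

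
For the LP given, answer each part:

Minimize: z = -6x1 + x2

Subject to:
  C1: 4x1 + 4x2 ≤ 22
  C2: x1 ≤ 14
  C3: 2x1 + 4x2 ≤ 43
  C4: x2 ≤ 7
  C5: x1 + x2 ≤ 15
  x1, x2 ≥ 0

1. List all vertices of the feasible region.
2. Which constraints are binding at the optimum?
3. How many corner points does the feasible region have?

1. (0, 0), (5.5, 0), (0, 5.5)
2. C1, x2 ≥ 0
3. 3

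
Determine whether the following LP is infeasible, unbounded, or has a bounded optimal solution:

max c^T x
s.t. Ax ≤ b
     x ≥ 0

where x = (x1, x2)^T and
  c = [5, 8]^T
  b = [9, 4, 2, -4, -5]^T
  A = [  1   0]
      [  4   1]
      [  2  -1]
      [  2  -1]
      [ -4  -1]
One constraint requires 4x1 + x2 ≤ 4, while the constraint -4x1 - x2 ≤ -5 is equivalent to 4x1 + x2 ≥ 5. Together they would need 5 ≤ 4x1 + x2 ≤ 4, which is impossible since 5 > 4. No point satisfies all constraints.

Infeasible — the constraint set is empty.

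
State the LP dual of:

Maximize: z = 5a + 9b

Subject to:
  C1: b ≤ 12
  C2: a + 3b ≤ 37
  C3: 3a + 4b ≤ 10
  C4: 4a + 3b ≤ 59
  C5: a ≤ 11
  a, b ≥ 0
Minimize: z = 12y1 + 37y2 + 10y3 + 59y4 + 11y5

Subject to:
  C1: -y2 - 3y3 - 4y4 - y5 ≤ -5
  C2: -y1 - 3y2 - 4y3 - 3y4 ≤ -9
  y1, y2, y3, y4, y5 ≥ 0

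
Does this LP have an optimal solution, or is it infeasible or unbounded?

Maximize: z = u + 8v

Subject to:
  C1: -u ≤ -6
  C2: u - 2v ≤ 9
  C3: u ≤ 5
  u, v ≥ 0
C3 requires u ≤ 5, while C1 (-u ≤ -6) is equivalent to u ≥ 6. Together they would need 6 ≤ u ≤ 5, which is impossible since 6 > 5. No point satisfies all constraints.

Infeasible — the constraint set is empty.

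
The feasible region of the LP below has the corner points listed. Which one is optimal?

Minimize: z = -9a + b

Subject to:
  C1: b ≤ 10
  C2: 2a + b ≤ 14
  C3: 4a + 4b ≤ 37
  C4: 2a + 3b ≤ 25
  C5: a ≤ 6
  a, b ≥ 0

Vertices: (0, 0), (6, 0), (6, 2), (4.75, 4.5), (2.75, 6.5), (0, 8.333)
Evaluating z = -9a + b at each vertex:
  (0, 0): z = 0
  (6, 0): z = -54
  (6, 2): z = -52
  (4.75, 4.5): z = -38.25
  (2.75, 6.5): z = -18.25
  (0, 8.333): z = 8.333

The smallest value is z = -54, attained at (6, 0).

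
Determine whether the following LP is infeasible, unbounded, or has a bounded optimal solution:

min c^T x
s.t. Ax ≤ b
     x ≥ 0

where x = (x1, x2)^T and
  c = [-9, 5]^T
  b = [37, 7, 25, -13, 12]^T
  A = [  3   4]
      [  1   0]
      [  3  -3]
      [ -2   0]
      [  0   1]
The point (7, 0) satisfies every constraint, so the LP is feasible; the constraints give x1 ≤ 7 and x2 ≤ 12, which with x1, x2 ≥ 0 keep the feasible region inside a bounded box. A feasible, bounded LP attains a finite optimum at a vertex.

Evaluating z = -9x1 + 5x2 at each vertex:
  (6.5, 0): z = -58.5
  (7, 0): z = -63
  (7, 4): z = -43
  (6.5, 4.375): z = -36.62

Feasible with finite optimum z* = -63 at (7, 0).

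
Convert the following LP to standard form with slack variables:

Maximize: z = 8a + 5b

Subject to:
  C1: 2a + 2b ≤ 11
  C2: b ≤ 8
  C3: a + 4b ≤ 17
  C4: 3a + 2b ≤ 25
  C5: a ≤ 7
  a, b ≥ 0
max z = 8a + 5b

s.t.
  2a + 2b + s1 = 11
  b + s2 = 8
  a + 4b + s3 = 17
  3a + 2b + s4 = 25
  a + s5 = 7
  a, b, s1, s2, s3, s4, s5 ≥ 0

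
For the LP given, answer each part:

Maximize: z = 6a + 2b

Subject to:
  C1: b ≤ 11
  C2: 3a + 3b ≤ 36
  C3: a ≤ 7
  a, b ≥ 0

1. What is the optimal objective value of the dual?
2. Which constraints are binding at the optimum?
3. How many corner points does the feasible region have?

1. 52 (by strong duality, equal to the primal optimum)
2. C2, C3
3. 5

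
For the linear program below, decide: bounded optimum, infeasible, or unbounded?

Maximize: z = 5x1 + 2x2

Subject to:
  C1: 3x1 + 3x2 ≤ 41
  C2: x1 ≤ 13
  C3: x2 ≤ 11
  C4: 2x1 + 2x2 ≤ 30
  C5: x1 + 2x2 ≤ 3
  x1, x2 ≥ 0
The point (3, 0) satisfies every constraint, so the LP is feasible; the constraints give x1 ≤ 13 and x2 ≤ 11, which with x1, x2 ≥ 0 keep the feasible region inside a bounded box. A feasible, bounded LP attains a finite optimum at a vertex.

Evaluating z = 5x1 + 2x2 at each vertex:
  (0, 0): z = 0
  (3, 0): z = 15
  (0, 1.5): z = 3

The LP has an optimal solution: (3, 0) with z = 15.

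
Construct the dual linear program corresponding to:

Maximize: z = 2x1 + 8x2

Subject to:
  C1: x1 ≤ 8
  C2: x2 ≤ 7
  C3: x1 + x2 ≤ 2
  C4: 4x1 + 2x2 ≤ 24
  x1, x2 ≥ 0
Minimize: z = 8y1 + 7y2 + 2y3 + 24y4

Subject to:
  C1: -y1 - y3 - 4y4 ≤ -2
  C2: -y2 - y3 - 2y4 ≤ -8
  y1, y2, y3, y4 ≥ 0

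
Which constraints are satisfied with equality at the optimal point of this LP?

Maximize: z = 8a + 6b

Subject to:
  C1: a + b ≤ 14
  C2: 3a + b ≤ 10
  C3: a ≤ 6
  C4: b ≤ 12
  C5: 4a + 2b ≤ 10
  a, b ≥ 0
Optimal: a = 0, b = 5
Binding: C5, a ≥ 0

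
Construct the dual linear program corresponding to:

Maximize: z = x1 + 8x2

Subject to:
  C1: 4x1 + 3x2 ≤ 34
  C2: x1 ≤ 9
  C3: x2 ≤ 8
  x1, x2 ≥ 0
Minimize: z = 34y1 + 9y2 + 8y3

Subject to:
  C1: -4y1 - y2 ≤ -1
  C2: -3y1 - y3 ≤ -8
  y1, y2, y3 ≥ 0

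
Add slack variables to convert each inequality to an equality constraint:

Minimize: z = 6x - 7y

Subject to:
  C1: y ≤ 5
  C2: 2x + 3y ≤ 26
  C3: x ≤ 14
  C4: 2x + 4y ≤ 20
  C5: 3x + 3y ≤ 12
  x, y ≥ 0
min z = 6x - 7y

s.t.
  y + s1 = 5
  2x + 3y + s2 = 26
  x + s3 = 14
  2x + 4y + s4 = 20
  3x + 3y + s5 = 12
  x, y, s1, s2, s3, s4, s5 ≥ 0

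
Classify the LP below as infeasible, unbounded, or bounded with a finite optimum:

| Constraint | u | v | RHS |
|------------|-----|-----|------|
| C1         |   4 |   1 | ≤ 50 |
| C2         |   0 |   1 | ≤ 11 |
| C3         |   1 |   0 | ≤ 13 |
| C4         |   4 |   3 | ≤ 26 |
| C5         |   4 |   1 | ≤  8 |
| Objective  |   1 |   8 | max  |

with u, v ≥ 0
The point (0, 8) satisfies every constraint, so the LP is feasible; the constraints give u ≤ 13 and v ≤ 11, which with u, v ≥ 0 keep the feasible region inside a bounded box. A feasible, bounded LP attains a finite optimum at a vertex.

Evaluating z = u + 8v at each vertex:
  (0, 0): z = 0
  (2, 0): z = 2
  (0, 8): z = 64

The LP has an optimal solution: (0, 8) with z = 64.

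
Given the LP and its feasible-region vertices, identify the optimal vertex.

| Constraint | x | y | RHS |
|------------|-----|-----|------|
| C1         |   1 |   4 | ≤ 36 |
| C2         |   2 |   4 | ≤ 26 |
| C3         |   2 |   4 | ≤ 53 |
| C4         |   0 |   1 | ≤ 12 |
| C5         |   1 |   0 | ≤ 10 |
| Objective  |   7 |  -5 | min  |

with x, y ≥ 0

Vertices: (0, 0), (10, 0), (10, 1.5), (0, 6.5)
(0, 6.5) with z = -32.5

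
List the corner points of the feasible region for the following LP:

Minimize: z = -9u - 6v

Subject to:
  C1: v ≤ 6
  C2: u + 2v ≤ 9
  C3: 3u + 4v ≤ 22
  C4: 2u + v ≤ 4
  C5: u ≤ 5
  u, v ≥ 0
Each vertex is the intersection of two constraint boundaries that also satisfies all remaining constraints:
  u = 0 and v = 0 → (0, 0)
  2u + v = 4 and v = 0 → (2, 0)
  2u + v = 4 and u = 0 → (0, 4)

Vertices: (0, 0), (2, 0), (0, 4)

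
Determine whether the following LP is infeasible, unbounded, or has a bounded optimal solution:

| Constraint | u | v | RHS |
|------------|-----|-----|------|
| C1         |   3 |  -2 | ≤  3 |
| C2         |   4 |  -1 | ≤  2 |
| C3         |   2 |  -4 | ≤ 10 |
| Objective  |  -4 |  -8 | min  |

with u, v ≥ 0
Feasible point: (0, 0) satisfies every constraint, so the LP is feasible.
Direction d = (0, 1): for each constraint row a, a·d ≤ 0 —
  (3)(0) + (-2)(1) = -2 ≤ 0
  (4)(0) + (-1)(1) = -1 ≤ 0
  (2)(0) + (-4)(1) = -4 ≤ 0
and d ≥ 0, so (0, 0) + t·d stays feasible for every t ≥ 0. Along this ray z = -4u - 8v changes by -8 per unit t, so z → −∞.

Unbounded — the objective can decrease without bound over the feasible region.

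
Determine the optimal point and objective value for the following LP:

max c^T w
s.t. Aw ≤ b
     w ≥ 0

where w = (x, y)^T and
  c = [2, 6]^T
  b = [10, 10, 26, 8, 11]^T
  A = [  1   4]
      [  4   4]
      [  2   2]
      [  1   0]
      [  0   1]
Each vertex is the intersection of two constraint boundaries that also satisfies all remaining constraints:
  x = 0 and y = 0 → (0, 0)
  4x + 4y = 10 and y = 0 → (2.5, 0)
  x + 4y = 10 and 4x + 4y = 10 → (0, 2.5)

Evaluating z = 2x + 6y at each vertex:
  (0, 0): z = 0
  (2.5, 0): z = 5
  (0, 2.5): z = 15

The maximum is at (0, 2.5) with z = 15.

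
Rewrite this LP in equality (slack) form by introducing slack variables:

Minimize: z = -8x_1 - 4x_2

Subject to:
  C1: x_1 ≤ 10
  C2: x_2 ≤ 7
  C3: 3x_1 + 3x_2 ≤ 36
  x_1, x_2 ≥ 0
min z = -8x_1 - 4x_2

s.t.
  x_1 + s1 = 10
  x_2 + s2 = 7
  3x_1 + 3x_2 + s3 = 36
  x_1, x_2, s1, s2, s3 ≥ 0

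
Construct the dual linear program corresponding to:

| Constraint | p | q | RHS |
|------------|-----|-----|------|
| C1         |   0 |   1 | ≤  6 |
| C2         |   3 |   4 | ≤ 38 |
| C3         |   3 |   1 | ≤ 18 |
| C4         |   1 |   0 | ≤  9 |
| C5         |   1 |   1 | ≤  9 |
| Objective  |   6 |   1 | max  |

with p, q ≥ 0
Minimize: z = 6y1 + 38y2 + 18y3 + 9y4 + 9y5

Subject to:
  C1: -3y2 - 3y3 - y4 - y5 ≤ -6
  C2: -y1 - 4y2 - y3 - y5 ≤ -1
  y1, y2, y3, y4, y5 ≥ 0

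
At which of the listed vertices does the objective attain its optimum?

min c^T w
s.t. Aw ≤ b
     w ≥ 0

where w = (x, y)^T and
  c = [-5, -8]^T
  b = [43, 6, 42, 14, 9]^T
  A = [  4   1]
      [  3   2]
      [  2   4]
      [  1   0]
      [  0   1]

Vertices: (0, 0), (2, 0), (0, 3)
(0, 3) with z = -24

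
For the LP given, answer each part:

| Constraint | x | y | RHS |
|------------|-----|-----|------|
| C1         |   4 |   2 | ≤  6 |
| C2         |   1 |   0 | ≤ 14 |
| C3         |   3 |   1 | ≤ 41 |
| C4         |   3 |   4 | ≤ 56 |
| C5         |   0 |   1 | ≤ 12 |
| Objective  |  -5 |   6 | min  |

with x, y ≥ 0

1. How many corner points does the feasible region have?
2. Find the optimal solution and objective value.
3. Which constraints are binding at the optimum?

1. 3
2. x = 1.5, y = 0, z = -7.5
3. C1, y ≥ 0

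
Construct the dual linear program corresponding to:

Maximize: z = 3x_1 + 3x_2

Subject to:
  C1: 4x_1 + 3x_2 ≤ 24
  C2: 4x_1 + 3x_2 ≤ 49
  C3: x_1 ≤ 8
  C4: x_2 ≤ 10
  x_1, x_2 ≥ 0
Minimize: z = 24y1 + 49y2 + 8y3 + 10y4

Subject to:
  C1: -4y1 - 4y2 - y3 ≤ -3
  C2: -3y1 - 3y2 - y4 ≤ -3
  y1, y2, y3, y4 ≥ 0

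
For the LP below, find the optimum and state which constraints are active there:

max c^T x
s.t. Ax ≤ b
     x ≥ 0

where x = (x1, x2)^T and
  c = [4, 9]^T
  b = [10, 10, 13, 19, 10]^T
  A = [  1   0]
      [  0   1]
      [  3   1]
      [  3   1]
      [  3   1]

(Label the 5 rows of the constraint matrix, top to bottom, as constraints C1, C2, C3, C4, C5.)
Optimal: x1 = 0, x2 = 10
Slack at optimum:
  C1: slack = 10
  C2: slack = 0 (binding)
  C3: slack = 3
  C4: slack = 9
  C5: slack = 0 (binding)
  x1 ≥ 0: x1 = 0 (binding)
  x2 ≥ 0: x2 = 10
Binding constraints: C2, C5, x1 ≥ 0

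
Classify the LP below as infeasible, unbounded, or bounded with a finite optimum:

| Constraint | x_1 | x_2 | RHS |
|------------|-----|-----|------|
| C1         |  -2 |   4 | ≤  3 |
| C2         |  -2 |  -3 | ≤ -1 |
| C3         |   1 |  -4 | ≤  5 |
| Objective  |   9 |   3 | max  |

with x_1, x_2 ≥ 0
Feasible point: (1, 0) satisfies every constraint, so the LP is feasible.
Direction d = (2, 1): for each constraint row a, a·d ≤ 0 —
  (-2)(2) + (4)(1) = 0 ≤ 0
  (-2)(2) + (-3)(1) = -7 ≤ 0
  (1)(2) + (-4)(1) = -2 ≤ 0
and d ≥ 0, so (1, 0) + t·d stays feasible for every t ≥ 0. Along this ray z = 9x_1 + 3x_2 changes by 21 per unit t, so z → +∞.

Unbounded — the objective can increase without bound over the feasible region.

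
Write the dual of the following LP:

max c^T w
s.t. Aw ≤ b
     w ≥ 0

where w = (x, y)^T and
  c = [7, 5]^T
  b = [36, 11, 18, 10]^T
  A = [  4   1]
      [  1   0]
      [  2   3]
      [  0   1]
Minimize: z = 36y1 + 11y2 + 18y3 + 10y4

Subject to:
  C1: -4y1 - y2 - 2y3 ≤ -7
  C2: -y1 - 3y3 - y4 ≤ -5
  y1, y2, y3, y4 ≥ 0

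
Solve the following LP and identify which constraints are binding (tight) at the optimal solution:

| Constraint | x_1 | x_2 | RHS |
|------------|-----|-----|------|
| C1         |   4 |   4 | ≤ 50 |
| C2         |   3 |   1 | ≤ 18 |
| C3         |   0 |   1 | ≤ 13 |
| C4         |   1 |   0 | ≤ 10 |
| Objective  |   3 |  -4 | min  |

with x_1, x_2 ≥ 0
Optimal: x_1 = 0, x_2 = 12.5
Binding: C1, x_1 ≥ 0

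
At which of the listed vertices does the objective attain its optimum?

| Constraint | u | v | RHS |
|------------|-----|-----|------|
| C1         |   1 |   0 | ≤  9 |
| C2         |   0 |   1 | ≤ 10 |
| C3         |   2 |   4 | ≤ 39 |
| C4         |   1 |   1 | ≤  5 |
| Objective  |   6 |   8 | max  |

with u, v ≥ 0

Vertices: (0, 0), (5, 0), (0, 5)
(0, 5) with z = 40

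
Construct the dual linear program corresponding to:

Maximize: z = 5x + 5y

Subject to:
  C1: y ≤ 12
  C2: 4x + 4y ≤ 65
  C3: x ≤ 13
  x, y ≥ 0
Minimize: z = 12y1 + 65y2 + 13y3

Subject to:
  C1: -4y2 - y3 ≤ -5
  C2: -y1 - 4y2 ≤ -5
  y1, y2, y3 ≥ 0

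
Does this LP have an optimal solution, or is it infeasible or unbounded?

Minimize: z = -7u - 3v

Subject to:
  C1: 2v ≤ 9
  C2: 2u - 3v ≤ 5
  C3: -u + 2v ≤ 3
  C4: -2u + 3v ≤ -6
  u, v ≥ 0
C2 requires 2u - 3v ≤ 5, while C4 (-2u + 3v ≤ -6) is equivalent to 2u - 3v ≥ 6. Together they would need 6 ≤ 2u - 3v ≤ 5, which is impossible since 6 > 5. No point satisfies all constraints.

The feasible region is empty; the LP is infeasible.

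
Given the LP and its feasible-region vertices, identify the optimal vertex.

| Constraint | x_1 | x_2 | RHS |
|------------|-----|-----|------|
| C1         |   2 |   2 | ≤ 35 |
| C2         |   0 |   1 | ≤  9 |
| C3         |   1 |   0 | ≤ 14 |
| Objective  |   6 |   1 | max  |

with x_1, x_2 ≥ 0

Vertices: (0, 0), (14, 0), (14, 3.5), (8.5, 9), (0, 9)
Evaluating z = 6x_1 + x_2 at each vertex:
  (0, 0): z = 0
  (14, 0): z = 84
  (14, 3.5): z = 87.5
  (8.5, 9): z = 60
  (0, 9): z = 9

The largest value is z = 87.5, attained at (14, 3.5).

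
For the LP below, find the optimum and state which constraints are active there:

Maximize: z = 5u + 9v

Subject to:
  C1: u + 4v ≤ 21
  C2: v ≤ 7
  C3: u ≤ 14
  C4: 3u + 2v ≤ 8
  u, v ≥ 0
Optimal: u = 0, v = 4
Binding: C4, u ≥ 0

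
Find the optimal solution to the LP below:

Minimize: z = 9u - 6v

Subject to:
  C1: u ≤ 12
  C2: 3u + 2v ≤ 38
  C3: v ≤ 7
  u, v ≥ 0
Each vertex is the intersection of two constraint boundaries that also satisfies all remaining constraints:
  u = 0 and v = 0 → (0, 0)
  u = 12 and v = 0 → (12, 0)
  u = 12 and 3u + 2v = 38 → (12, 1)
  3u + 2v = 38 and v = 7 → (8, 7)
  v = 7 and u = 0 → (0, 7)

Evaluating z = 9u - 6v at each vertex:
  (0, 0): z = 0
  (12, 0): z = 108
  (12, 1): z = 102
  (8, 7): z = 30
  (0, 7): z = -42

The minimum is at (0, 7) with z = -42.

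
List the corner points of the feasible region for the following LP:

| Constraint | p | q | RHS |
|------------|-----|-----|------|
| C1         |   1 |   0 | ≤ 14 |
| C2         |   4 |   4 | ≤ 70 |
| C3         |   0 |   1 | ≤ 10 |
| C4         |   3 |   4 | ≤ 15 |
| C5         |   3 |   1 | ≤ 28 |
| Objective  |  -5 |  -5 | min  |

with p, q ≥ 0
Each vertex is the intersection of two constraint boundaries that also satisfies all remaining constraints:
  p = 0 and q = 0 → (0, 0)
  3p + 4q = 15 and q = 0 → (5, 0)
  3p + 4q = 15 and p = 0 → (0, 3.75)

Vertices: (0, 0), (5, 0), (0, 3.75)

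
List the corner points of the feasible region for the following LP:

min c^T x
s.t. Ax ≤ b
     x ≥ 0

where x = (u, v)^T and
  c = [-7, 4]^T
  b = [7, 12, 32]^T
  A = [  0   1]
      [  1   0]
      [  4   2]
Each vertex is the intersection of two constraint boundaries that also satisfies all remaining constraints:
  u = 0 and v = 0 → (0, 0)
  4u + 2v = 32 and v = 0 → (8, 0)
  v = 7 and 4u + 2v = 32 → (4.5, 7)
  v = 7 and u = 0 → (0, 7)

Vertices: (0, 0), (8, 0), (4.5, 7), (0, 7)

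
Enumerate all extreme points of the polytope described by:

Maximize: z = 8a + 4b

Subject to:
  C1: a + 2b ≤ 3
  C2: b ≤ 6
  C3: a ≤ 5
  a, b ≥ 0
Each vertex is the intersection of two constraint boundaries that also satisfies all remaining constraints:
  a = 0 and b = 0 → (0, 0)
  a + 2b = 3 and b = 0 → (3, 0)
  a + 2b = 3 and a = 0 → (0, 1.5)

Vertices: (0, 0), (3, 0), (0, 1.5)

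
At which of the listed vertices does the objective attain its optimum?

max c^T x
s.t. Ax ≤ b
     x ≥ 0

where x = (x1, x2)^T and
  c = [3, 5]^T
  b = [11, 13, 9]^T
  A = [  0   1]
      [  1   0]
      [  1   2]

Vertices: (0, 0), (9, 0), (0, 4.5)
(9, 0) with z = 27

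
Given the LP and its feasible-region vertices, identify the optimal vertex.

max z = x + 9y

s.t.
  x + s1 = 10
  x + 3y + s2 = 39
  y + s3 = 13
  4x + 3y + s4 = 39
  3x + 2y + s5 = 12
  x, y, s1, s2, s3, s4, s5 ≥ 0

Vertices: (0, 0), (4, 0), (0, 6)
Evaluating z = x + 9y at each vertex:
  (0, 0): z = 0
  (4, 0): z = 4
  (0, 6): z = 54

The largest value is z = 54, attained at (0, 6).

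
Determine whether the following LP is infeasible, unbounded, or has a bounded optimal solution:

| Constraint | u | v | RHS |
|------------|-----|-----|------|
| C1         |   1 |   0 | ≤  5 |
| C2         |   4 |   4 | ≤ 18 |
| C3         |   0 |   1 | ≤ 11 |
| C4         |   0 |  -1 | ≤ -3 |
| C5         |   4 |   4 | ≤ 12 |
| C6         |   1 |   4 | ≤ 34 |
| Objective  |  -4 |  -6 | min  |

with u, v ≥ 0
The point (0, 3) satisfies every constraint, so the LP is feasible; the constraints give u ≤ 5 and v ≤ 11, which with u, v ≥ 0 keep the feasible region inside a bounded box. A feasible, bounded LP attains a finite optimum at a vertex.

Evaluating z = -4u - 6v at each vertex:
  (0, 3): z = -18

The LP has an optimal solution: (0, 3) with z = -18.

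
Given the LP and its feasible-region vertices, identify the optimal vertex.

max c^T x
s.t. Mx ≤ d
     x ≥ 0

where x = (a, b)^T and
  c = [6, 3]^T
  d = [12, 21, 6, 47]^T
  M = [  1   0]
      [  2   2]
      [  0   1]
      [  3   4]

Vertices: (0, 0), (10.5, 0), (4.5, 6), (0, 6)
Evaluating z = 6a + 3b at each vertex:
  (0, 0): z = 0
  (10.5, 0): z = 63
  (4.5, 6): z = 45
  (0, 6): z = 18

The largest value is z = 63, attained at (10.5, 0).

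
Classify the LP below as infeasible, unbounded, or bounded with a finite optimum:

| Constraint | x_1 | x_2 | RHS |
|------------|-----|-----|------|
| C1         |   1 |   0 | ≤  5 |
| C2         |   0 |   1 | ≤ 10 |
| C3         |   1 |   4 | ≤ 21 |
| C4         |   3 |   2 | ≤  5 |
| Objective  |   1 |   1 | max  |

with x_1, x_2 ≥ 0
The point (0, 2.5) satisfies every constraint, so the LP is feasible; the constraints give x_1 ≤ 5 and x_2 ≤ 10, which with x_1, x_2 ≥ 0 keep the feasible region inside a bounded box. A feasible, bounded LP attains a finite optimum at a vertex.

Evaluating z = x_1 + x_2 at each vertex:
  (0, 0): z = 0
  (1.667, 0): z = 1.667
  (0, 2.5): z = 2.5

The LP has an optimal solution: (0, 2.5) with z = 2.5.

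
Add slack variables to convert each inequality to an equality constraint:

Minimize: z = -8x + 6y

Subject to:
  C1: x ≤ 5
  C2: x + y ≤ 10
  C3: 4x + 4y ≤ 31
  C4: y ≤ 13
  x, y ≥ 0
min z = -8x + 6y

s.t.
  x + s1 = 5
  x + y + s2 = 10
  4x + 4y + s3 = 31
  y + s4 = 13
  x, y, s1, s2, s3, s4 ≥ 0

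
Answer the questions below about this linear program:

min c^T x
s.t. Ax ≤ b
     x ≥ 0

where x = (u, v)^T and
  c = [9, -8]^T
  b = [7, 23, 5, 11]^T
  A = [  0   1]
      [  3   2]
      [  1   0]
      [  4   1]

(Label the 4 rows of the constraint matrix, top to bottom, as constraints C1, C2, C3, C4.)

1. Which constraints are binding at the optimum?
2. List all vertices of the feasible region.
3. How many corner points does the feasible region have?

1. C1, u ≥ 0
2. (0, 0), (2.75, 0), (1, 7), (0, 7)
3. 4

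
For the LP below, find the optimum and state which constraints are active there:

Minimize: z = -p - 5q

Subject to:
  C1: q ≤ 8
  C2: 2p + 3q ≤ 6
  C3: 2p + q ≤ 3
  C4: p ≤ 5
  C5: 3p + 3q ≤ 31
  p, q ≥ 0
Optimal: p = 0, q = 2
Binding: C2, p ≥ 0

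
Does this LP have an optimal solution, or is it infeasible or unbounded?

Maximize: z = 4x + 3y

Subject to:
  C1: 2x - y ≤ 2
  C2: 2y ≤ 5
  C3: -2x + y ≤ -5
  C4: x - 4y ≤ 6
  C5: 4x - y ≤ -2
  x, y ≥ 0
C1 requires 2x - y ≤ 2, while C3 (-2x + y ≤ -5) is equivalent to 2x - y ≥ 5. Together they would need 5 ≤ 2x - y ≤ 2, which is impossible since 5 > 2. No point satisfies all constraints.

The feasible region is empty; the LP is infeasible.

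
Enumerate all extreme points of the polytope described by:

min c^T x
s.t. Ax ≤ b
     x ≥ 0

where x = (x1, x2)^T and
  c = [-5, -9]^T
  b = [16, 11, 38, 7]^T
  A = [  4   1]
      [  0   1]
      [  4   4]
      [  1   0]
Each vertex is the intersection of two constraint boundaries that also satisfies all remaining constraints:
  x1 = 0 and x2 = 0 → (0, 0)
  4x1 + x2 = 16 and x2 = 0 → (4, 0)
  4x1 + x2 = 16 and 4x1 + 4x2 = 38 → (2.167, 7.333)
  4x1 + 4x2 = 38 and x1 = 0 → (0, 9.5)

Vertices: (0, 0), (4, 0), (2.167, 7.333), (0, 9.5)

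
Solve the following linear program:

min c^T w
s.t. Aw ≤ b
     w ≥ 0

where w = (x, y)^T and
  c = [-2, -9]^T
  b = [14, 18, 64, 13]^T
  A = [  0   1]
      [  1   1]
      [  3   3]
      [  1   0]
x = 4, y = 14, z = -134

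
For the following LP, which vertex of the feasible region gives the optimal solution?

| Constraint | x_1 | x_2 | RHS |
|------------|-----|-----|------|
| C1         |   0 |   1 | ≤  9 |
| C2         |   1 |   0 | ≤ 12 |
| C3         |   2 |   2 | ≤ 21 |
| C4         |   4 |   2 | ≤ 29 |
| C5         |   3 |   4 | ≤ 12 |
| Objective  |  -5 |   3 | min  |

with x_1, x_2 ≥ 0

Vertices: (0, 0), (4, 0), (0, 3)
Evaluating z = -5x_1 + 3x_2 at each vertex:
  (0, 0): z = 0
  (4, 0): z = -20
  (0, 3): z = 9

The smallest value is z = -20, attained at (4, 0).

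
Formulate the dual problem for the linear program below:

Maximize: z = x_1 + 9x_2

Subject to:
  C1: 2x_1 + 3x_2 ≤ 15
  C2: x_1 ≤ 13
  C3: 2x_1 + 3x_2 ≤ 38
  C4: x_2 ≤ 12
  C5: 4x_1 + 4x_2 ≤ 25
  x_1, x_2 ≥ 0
Minimize: z = 15y1 + 13y2 + 38y3 + 12y4 + 25y5

Subject to:
  C1: -2y1 - y2 - 2y3 - 4y5 ≤ -1
  C2: -3y1 - 3y3 - y4 - 4y5 ≤ -9
  y1, y2, y3, y4, y5 ≥ 0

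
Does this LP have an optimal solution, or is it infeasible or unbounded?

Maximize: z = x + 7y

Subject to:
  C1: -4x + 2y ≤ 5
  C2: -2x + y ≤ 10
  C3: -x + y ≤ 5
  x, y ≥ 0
Feasible point: (0, 0) satisfies every constraint, so the LP is feasible.
Direction d = (1, 0): for each constraint row a, a·d ≤ 0 —
  (-4)(1) + (2)(0) = -4 ≤ 0
  (-2)(1) + (1)(0) = -2 ≤ 0
  (-1)(1) + (1)(0) = -1 ≤ 0
and d ≥ 0, so (0, 0) + t·d stays feasible for every t ≥ 0. Along this ray z = x + 7y changes by 1 per unit t, so z → +∞.

The LP is unbounded; z can be made arbitrarily large.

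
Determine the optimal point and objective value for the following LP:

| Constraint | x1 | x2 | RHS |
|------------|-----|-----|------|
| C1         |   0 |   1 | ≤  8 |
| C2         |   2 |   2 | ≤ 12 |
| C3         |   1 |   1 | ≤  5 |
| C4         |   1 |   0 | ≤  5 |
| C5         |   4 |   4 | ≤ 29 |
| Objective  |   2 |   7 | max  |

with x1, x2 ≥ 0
Each vertex is the intersection of two constraint boundaries that also satisfies all remaining constraints:
  x1 = 0 and x2 = 0 → (0, 0)
  x1 + x2 = 5 and x1 = 5 → (5, 0)
  x1 + x2 = 5 and x1 = 0 → (0, 5)

Evaluating z = 2x1 + 7x2 at each vertex:
  (0, 0): z = 0
  (5, 0): z = 10
  (0, 5): z = 35

The maximum is at (0, 5) with z = 35.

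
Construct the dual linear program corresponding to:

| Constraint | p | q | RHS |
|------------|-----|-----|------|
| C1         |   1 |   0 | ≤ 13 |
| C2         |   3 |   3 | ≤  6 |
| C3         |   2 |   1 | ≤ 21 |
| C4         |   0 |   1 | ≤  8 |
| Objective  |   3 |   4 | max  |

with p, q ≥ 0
Minimize: z = 13y1 + 6y2 + 21y3 + 8y4

Subject to:
  C1: -y1 - 3y2 - 2y3 ≤ -3
  C2: -3y2 - y3 - y4 ≤ -4
  y1, y2, y3, y4 ≥ 0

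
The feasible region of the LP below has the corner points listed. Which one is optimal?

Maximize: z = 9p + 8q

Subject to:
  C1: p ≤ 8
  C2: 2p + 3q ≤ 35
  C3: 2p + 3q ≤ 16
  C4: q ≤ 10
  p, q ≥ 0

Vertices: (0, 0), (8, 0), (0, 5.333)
(8, 0) with z = 72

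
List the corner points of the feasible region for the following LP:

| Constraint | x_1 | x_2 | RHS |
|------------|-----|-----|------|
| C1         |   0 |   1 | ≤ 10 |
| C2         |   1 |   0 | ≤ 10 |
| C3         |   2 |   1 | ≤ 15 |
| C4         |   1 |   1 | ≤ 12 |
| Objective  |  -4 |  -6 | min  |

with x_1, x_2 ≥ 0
Each vertex is the intersection of two constraint boundaries that also satisfies all remaining constraints:
  x_1 = 0 and x_2 = 0 → (0, 0)
  2x_1 + x_2 = 15 and x_2 = 0 → (7.5, 0)
  2x_1 + x_2 = 15 and x_1 + x_2 = 12 → (3, 9)
  x_2 = 10 and x_1 + x_2 = 12 → (2, 10)
  x_2 = 10 and x_1 = 0 → (0, 10)

Vertices: (0, 0), (7.5, 0), (3, 9), (2, 10), (0, 10)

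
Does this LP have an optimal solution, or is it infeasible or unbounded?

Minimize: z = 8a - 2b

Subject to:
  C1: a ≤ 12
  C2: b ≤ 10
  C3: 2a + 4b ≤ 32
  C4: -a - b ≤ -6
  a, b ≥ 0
The point (0, 8) satisfies every constraint, so the LP is feasible; the constraints give a ≤ 12 and b ≤ 10, which with a, b ≥ 0 keep the feasible region inside a bounded box. A feasible, bounded LP attains a finite optimum at a vertex.

Evaluating z = 8a - 2b at each vertex:
  (6, 0): z = 48
  (12, 0): z = 96
  (12, 2): z = 92
  (0, 8): z = -16
  (0, 6): z = -12

Bounded optimum: z* = -16 at (0, 8).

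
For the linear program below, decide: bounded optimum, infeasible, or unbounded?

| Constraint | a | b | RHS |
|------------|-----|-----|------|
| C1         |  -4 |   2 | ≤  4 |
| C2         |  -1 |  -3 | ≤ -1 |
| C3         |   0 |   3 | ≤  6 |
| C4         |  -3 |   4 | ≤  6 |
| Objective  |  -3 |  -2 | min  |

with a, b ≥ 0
Feasible point: (0, 1) satisfies every constraint, so the LP is feasible.
Direction d = (1, 0): for each constraint row a, a·d ≤ 0 —
  (-4)(1) + (2)(0) = -4 ≤ 0
  (-1)(1) + (-3)(0) = -1 ≤ 0
  (0)(1) + (3)(0) = 0 ≤ 0
  (-3)(1) + (4)(0) = -3 ≤ 0
and d ≥ 0, so (0, 1) + t·d stays feasible for every t ≥ 0. Along this ray z = -3a - 2b changes by -3 per unit t, so z → −∞.

Unbounded: there is a feasible ray along which z → −∞.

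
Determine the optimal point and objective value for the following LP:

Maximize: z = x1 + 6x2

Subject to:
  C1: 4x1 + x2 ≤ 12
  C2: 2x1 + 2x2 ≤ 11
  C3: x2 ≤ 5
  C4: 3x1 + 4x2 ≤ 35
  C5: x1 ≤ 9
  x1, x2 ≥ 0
Each vertex is the intersection of two constraint boundaries that also satisfies all remaining constraints:
  x1 = 0 and x2 = 0 → (0, 0)
  4x1 + x2 = 12 and x2 = 0 → (3, 0)
  4x1 + x2 = 12 and 2x1 + 2x2 = 11 → (2.167, 3.333)
  2x1 + 2x2 = 11 and x2 = 5 → (0.5, 5)
  x2 = 5 and x1 = 0 → (0, 5)

Evaluating z = x1 + 6x2 at each vertex:
  (0, 0): z = 0
  (3, 0): z = 3
  (2.167, 3.333): z = 22.17
  (0.5, 5): z = 30.5
  (0, 5): z = 30

The maximum is at (0.5, 5) with z = 30.5.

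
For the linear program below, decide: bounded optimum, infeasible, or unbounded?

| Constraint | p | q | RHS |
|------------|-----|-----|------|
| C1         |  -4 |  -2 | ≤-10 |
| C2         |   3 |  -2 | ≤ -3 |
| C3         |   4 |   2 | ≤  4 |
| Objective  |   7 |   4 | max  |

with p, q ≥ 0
C3 requires 4p + 2q ≤ 4, while C1 (-4p - 2q ≤ -10) is equivalent to 4p + 2q ≥ 10. Together they would need 10 ≤ 4p + 2q ≤ 4, which is impossible since 10 > 4. No point satisfies all constraints.

Infeasible: no point satisfies all constraints simultaneously.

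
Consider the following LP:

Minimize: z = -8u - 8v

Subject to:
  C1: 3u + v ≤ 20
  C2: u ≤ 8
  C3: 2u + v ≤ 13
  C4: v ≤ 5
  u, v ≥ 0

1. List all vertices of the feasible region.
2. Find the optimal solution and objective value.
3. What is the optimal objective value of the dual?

1. (0, 0), (6.5, 0), (4, 5), (0, 5)
2. u = 4, v = 5, z = -72
3. -72 (by strong duality, equal to the primal optimum)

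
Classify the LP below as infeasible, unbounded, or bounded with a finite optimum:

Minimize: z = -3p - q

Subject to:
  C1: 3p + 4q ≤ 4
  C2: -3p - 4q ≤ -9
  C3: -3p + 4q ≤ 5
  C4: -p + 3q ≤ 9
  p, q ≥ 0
C1 requires 3p + 4q ≤ 4, while C2 (-3p - 4q ≤ -9) is equivalent to 3p + 4q ≥ 9. Together they would need 9 ≤ 3p + 4q ≤ 4, which is impossible since 9 > 4. No point satisfies all constraints.

Infeasible — the constraint set is empty.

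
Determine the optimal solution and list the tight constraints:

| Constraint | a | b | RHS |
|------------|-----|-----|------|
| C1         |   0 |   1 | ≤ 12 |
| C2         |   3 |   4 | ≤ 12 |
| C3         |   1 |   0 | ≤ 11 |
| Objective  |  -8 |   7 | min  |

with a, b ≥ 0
Optimal: a = 4, b = 0
Binding: C2, b ≥ 0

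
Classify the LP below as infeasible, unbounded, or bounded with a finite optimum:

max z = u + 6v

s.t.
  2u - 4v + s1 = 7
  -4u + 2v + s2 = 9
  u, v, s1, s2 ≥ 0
Feasible point: (0, 0) satisfies every constraint, so the LP is feasible.
Direction d = (1, 1): for each constraint row a, a·d ≤ 0 —
  (2)(1) + (-4)(1) = -2 ≤ 0
  (-4)(1) + (2)(1) = -2 ≤ 0
and d ≥ 0, so (0, 0) + t·d stays feasible for every t ≥ 0. Along this ray z = u + 6v changes by 7 per unit t, so z → +∞.

Unbounded: there is a feasible ray along which z → +∞.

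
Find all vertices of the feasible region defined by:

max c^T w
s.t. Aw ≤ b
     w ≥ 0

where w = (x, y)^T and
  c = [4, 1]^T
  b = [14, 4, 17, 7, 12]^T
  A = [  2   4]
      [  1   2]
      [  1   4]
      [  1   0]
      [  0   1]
Each vertex is the intersection of two constraint boundaries that also satisfies all remaining constraints:
  x = 0 and y = 0 → (0, 0)
  x + 2y = 4 and y = 0 → (4, 0)
  x + 2y = 4 and x = 0 → (0, 2)

Vertices: (0, 0), (4, 0), (0, 2)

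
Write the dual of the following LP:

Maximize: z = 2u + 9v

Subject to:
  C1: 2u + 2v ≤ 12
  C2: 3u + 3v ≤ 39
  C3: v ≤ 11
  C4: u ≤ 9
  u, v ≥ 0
Minimize: z = 12y1 + 39y2 + 11y3 + 9y4

Subject to:
  C1: -2y1 - 3y2 - y4 ≤ -2
  C2: -2y1 - 3y2 - y3 ≤ -9
  y1, y2, y3, y4 ≥ 0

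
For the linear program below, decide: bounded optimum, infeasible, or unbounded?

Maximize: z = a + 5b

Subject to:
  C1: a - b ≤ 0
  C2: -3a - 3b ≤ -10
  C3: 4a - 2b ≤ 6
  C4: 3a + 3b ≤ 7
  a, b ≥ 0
C4 requires 3a + 3b ≤ 7, while C2 (-3a - 3b ≤ -10) is equivalent to 3a + 3b ≥ 10. Together they would need 10 ≤ 3a + 3b ≤ 7, which is impossible since 10 > 7. No point satisfies all constraints.

Infeasible: no point satisfies all constraints simultaneously.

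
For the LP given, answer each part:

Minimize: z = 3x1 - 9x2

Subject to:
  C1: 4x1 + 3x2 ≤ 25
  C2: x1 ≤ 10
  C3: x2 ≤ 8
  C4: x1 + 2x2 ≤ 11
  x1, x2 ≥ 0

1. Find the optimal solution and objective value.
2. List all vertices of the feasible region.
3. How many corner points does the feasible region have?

1. x1 = 0, x2 = 5.5, z = -49.5
2. (0, 0), (6.25, 0), (3.4, 3.8), (0, 5.5)
3. 4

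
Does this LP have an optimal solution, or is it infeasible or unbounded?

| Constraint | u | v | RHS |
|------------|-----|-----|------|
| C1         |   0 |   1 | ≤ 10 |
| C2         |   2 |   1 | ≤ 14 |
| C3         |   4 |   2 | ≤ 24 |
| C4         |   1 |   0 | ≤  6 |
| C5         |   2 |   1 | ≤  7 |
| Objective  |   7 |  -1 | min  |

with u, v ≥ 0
The point (0, 7) satisfies every constraint, so the LP is feasible; the constraints give u ≤ 6 and v ≤ 10, which with u, v ≥ 0 keep the feasible region inside a bounded box. A feasible, bounded LP attains a finite optimum at a vertex.

The LP has an optimal solution: (0, 7) with z = -7.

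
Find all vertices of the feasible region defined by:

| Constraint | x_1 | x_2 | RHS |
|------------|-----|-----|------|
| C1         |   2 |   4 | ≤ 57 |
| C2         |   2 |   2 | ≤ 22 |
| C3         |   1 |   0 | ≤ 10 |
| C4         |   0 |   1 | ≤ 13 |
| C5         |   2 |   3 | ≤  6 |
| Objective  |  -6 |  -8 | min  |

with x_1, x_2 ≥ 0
Each vertex is the intersection of two constraint boundaries that also satisfies all remaining constraints:
  x_1 = 0 and x_2 = 0 → (0, 0)
  2x_1 + 3x_2 = 6 and x_2 = 0 → (3, 0)
  2x_1 + 3x_2 = 6 and x_1 = 0 → (0, 2)

Vertices: (0, 0), (3, 0), (0, 2)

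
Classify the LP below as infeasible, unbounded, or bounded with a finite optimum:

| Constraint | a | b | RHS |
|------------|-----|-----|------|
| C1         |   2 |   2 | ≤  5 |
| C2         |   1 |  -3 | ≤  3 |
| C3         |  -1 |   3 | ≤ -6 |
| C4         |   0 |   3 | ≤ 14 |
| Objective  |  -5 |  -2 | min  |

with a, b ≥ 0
C2 requires a - 3b ≤ 3, while C3 (-a + 3b ≤ -6) is equivalent to a - 3b ≥ 6. Together they would need 6 ≤ a - 3b ≤ 3, which is impossible since 6 > 3. No point satisfies all constraints.

Infeasible: no point satisfies all constraints simultaneously.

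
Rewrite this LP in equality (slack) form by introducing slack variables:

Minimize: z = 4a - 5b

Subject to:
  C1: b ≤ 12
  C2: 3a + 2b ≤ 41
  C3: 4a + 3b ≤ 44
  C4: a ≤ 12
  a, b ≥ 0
min z = 4a - 5b

s.t.
  b + s1 = 12
  3a + 2b + s2 = 41
  4a + 3b + s3 = 44
  a + s4 = 12
  a, b, s1, s2, s3, s4 ≥ 0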